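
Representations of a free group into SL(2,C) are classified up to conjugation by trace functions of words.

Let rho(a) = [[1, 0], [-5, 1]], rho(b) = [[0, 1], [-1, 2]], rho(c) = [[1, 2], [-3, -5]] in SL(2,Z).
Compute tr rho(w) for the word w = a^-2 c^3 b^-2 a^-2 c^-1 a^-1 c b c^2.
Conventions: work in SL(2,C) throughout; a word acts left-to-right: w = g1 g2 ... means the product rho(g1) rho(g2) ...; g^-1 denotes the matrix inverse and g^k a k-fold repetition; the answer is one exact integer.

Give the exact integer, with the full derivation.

4737680

rho(a^-1) = [[1, 0], [5, 1]]
... * rho(a^-1) = [[1, 0], [5, 1]]  ->  [[1, 0], [10, 1]]
... * rho(c) = [[1, 2], [-3, -5]]  ->  [[1, 2], [7, 15]]
... * rho(c) = [[1, 2], [-3, -5]]  ->  [[-5, -8], [-38, -61]]
... * rho(c) = [[1, 2], [-3, -5]]  ->  [[19, 30], [145, 229]]
... * rho(b^-1) = [[2, -1], [1, 0]]  ->  [[68, -19], [519, -145]]
... * rho(b^-1) = [[2, -1], [1, 0]]  ->  [[117, -68], [893, -519]]
... * rho(a^-1) = [[1, 0], [5, 1]]  ->  [[-223, -68], [-1702, -519]]
... * rho(a^-1) = [[1, 0], [5, 1]]  ->  [[-563, -68], [-4297, -519]]
... * rho(c^-1) = [[-5, -2], [3, 1]]  ->  [[2611, 1058], [19928, 8075]]
... * rho(a^-1) = [[1, 0], [5, 1]]  ->  [[7901, 1058], [60303, 8075]]
... * rho(c) = [[1, 2], [-3, -5]]  ->  [[4727, 10512], [36078, 80231]]
... * rho(b) = [[0, 1], [-1, 2]]  ->  [[-10512, 25751], [-80231, 196540]]
... * rho(c) = [[1, 2], [-3, -5]]  ->  [[-87765, -149779], [-669851, -1143162]]
... * rho(c) = [[1, 2], [-3, -5]]  ->  [[361572, 573365], [2759635, 4376108]]
tr = 361572 + 4376108 = 4737680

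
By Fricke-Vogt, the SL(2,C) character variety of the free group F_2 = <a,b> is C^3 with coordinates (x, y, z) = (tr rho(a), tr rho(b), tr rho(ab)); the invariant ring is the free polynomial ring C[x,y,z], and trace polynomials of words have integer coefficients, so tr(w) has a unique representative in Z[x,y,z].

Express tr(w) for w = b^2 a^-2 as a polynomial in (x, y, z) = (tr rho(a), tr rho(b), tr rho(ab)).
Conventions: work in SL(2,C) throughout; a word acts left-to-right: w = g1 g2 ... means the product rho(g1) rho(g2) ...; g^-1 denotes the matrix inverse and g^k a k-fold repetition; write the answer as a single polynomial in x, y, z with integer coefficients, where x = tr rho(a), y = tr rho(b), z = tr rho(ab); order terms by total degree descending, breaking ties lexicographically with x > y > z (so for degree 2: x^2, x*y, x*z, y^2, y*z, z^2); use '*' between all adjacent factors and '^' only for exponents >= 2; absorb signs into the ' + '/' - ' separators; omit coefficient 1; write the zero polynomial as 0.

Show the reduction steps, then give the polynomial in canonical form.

tr(b^2) = tr(b) tr(b) - tr(1) = y^2 - 2
tr(b^2 a) = tr(b) tr(a b) - tr(a) = y*z - x
tr(b^2 a^-1) = tr(b^2) tr(a) - tr(b^2 a) = x*y^2 - y*z - x
tr(b^2 a^-2) = tr(b^2 a^-1) tr(a) - tr(b^2) = x^2*y^2 - x*y*z - x^2 - y^2 + 2

x^2*y^2 - x*y*z - x^2 - y^2 + 2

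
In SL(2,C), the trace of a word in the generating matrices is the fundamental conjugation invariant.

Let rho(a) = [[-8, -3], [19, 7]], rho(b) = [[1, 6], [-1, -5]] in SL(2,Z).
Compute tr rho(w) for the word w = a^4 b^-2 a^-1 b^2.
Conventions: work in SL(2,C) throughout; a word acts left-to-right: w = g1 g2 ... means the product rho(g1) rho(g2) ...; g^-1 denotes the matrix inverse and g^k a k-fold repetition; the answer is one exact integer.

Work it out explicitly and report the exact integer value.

83090

rho(a) = [[-8, -3], [19, 7]]
... * rho(a) = [[-8, -3], [19, 7]]  ->  [[7, 3], [-19, -8]]
... * rho(a) = [[-8, -3], [19, 7]]  ->  [[1, 0], [0, 1]]
... * rho(a) = [[-8, -3], [19, 7]]  ->  [[-8, -3], [19, 7]]
... * rho(b^-1) = [[-5, -6], [1, 1]]  ->  [[37, 45], [-88, -107]]
... * rho(b^-1) = [[-5, -6], [1, 1]]  ->  [[-140, -177], [333, 421]]
... * rho(a^-1) = [[7, 3], [-19, -8]]  ->  [[2383, 996], [-5668, -2369]]
... * rho(b) = [[1, 6], [-1, -5]]  ->  [[1387, 9318], [-3299, -22163]]
... * rho(b) = [[1, 6], [-1, -5]]  ->  [[-7931, -38268], [18864, 91021]]
tr = -7931 + 91021 = 83090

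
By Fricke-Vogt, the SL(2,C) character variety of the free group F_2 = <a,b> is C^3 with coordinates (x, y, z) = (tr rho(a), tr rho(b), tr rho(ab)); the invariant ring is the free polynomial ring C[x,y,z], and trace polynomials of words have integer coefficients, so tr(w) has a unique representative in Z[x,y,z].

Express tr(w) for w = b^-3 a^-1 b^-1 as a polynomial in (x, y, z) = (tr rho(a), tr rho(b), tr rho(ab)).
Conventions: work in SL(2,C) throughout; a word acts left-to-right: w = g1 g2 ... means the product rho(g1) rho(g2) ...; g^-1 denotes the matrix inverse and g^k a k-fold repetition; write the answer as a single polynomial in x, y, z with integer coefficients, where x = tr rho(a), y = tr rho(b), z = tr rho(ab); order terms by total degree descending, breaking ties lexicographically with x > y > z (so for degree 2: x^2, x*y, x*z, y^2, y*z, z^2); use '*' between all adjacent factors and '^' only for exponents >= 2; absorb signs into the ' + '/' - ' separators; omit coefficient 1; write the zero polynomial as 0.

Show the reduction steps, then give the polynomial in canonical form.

y^3*z - x*y^2 - 2*y*z + x

tr(b^-1) = tr(b) = y
tr(b^-2) = tr(b^-1) * tr(b) - tr(1)   [inverse elimination on b] = y^2 - 2
tr(b^-3) = tr(b^-2) * tr(b) - tr(b^-1)   [inverse elimination on b] = y^3 - 3*y
tr(b^-1 a) = tr(a) * tr(b) - tr(a b)   [inverse elimination on b] = x*y - z
tr(b^-1 a b^-1) = tr(b^-1 a) * tr(b) - tr(b^-1 a b)   [inverse elimination on b] = x*y^2 - y*z - x
tr(b^-3 a) = tr(b^-1 a b^-1) * tr(b) - tr(b^-1 a)   [inverse elimination on b] = x*y^3 - y^2*z - 2*x*y + z
tr(a^-1 b^-3) = tr(b^-3) * tr(a) - tr(b^-3 a)   [inverse elimination on a] = y^2*z - x*y - z
tr(a^-1 b^-2) = tr(b^-2) * tr(a) - tr(b^-2 a)   [inverse elimination on a] = y*z - x
tr(b^-3 a^-1 b^-1) = tr(a^-1 b^-3) * tr(b) - tr(a^-1 b^-2)   [inverse elimination on b] = y^3*z - x*y^2 - 2*y*z + x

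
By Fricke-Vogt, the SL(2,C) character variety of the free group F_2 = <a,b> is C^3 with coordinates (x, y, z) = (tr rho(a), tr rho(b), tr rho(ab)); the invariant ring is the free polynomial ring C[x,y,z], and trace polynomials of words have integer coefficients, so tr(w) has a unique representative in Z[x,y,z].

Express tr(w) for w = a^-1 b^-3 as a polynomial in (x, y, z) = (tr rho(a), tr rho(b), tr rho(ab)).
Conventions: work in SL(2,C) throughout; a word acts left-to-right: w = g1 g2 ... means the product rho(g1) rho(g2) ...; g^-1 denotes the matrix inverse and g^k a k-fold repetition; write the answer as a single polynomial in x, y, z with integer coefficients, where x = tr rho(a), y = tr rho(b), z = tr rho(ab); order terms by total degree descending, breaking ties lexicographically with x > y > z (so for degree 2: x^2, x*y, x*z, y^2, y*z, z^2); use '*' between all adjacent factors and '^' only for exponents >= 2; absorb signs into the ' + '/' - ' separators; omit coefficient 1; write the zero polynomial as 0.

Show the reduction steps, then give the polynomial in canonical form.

tr(a^-1) = tr(a) = x
use: tr(a^-1 b) = tr(b) tr(a) - tr(b a) = x*y - z
use: tr(a^-1 b^-1) = tr(a^-1) tr(b) - tr(a^-1 b) = z
apply: tr(a^-1 b^-2) = tr(a^-1 b^-1) tr(b) - tr(a^-1) = y*z - x
tr(a^-1 b^-3) = tr(a^-1 b^-2) tr(b) - tr(a^-1 b^-1) = y^2*z - x*y - z

y^2*z - x*y - z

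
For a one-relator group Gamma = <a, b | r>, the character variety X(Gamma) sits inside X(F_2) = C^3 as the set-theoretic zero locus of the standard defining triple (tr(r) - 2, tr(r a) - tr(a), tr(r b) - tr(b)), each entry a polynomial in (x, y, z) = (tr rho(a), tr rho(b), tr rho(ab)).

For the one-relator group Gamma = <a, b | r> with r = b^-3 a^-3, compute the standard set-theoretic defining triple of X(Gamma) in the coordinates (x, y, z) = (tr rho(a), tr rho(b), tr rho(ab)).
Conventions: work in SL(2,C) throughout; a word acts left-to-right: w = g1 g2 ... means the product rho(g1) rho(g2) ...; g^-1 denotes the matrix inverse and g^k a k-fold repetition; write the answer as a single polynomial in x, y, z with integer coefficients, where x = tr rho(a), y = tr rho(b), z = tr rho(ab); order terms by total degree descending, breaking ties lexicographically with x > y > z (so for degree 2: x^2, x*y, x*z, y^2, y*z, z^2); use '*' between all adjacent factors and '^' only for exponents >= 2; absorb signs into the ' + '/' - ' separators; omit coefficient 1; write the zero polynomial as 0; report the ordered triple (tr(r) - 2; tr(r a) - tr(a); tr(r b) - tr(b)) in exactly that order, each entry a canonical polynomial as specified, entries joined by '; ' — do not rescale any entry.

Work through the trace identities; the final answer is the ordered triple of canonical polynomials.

trace(a^-1) = trace(a) = x
trace(a^-1 b) = trace(b) trace(a) - trace(b a) = x*y - z
trace(a^-1 b^-1) = trace(a^-1) trace(b) - trace(a^-1 b) = z
trace(a^-2 b^-1) = trace(a^-1 b^-1) trace(a) - trace(a^-1 b^-1 a) = x*z - y
trace(b^-1 a^-3) = trace(a^-2 b^-1) trace(a) - trace(a^-2 b^-1 a) = x^2*z - x*y - z
trace(a^-2) = trace(a^-1) trace(a) - trace(1) = x^2 - 2
trace(a^-3) = trace(a^-2) trace(a) - trace(a^-1) = x^3 - 3*x
trace(a^-3 b^-2) = trace(b^-1 a^-3) trace(b) - trace(b^-1 a^-3 b) = x^2*y*z - x^3 - x*y^2 - y*z + 3*x
trace(b^-3 a^-3) = trace(a^-3 b^-2) trace(b) - trace(a^-3 b^-1) = x^2*y^2*z - x^3*y - x*y^3 - x^2*z - y^2*z + 4*x*y + z
trace(b^-1 a^-1 b^-1) = trace(a^-1 b^-1) trace(b) - trace(a^-1)   [inverse elimination on b] = y*z - x
trace(a^-1 b^-3) = trace(b^-1 a^-1 b^-1) trace(b) - trace(b^-1 a^-1)   [inverse elimination on b] = y^2*z - x*y - z
trace(b^-2) = trace(b^-1) trace(b) - trace(1)   [inverse elimination on b] = y^2 - 2
trace(b^-3) = trace(b^-2) trace(b) - trace(b^-1)   [inverse elimination on b] = y^3 - 3*y
trace(b^-3 a^-2) = trace(a^-1 b^-3) trace(a) - trace(a^-1 b^-3 a)   [inverse elimination on a] = x*y^2*z - x^2*y - y^3 - x*z + 3*y
assemble the triple (trace(r) - 2; trace(r a) - x; trace(r b) - y)

x^2*y^2*z - x^3*y - x*y^3 - x^2*z - y^2*z + 4*x*y + z - 2; x*y^2*z - x^2*y - y^3 - x*z - x + 3*y; x^2*y*z - x^3 - x*y^2 - y*z + 3*x - y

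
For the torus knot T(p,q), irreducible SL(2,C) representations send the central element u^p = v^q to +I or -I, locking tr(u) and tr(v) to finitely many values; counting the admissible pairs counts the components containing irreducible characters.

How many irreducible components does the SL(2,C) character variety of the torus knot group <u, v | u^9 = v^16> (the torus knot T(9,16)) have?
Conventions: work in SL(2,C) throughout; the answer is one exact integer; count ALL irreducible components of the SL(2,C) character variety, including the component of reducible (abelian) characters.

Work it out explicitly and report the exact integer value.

61

For T(9,16): irreducibility forces the central element u^9 = v^16 to one of +I, -I.
So on each irreducible component the traces are pinned: tr(u) = 2*cos(pi*alpha/9) with 1 <= alpha <= 8, tr(v) = 2*cos(pi*beta/16) with 1 <= beta <= 15.
The two central values (-1)^alpha I and (-1)^beta I must be the same matrix, so alpha and beta share a parity.
Counting: 4 odd alphas x 8 odd betas + 4 even alphas x 7 even betas = 32 + 28 = 60.
Total: 60 irreducible-character components + 1 reducible (abelian) component = 61.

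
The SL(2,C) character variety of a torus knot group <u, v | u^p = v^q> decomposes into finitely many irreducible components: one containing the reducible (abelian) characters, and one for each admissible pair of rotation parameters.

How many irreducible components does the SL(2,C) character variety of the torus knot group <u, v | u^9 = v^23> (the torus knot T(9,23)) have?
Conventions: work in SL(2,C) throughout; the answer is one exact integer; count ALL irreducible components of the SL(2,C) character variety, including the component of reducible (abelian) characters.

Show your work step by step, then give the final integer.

In the torus knot group T(9,23), u^9 = v^23 is central, so an irreducible representation sends it to +I or -I (Schur).
On an irreducible component, tr(u) is locked at 2*cos(pi*alpha/9) for some alpha in 1..8, and tr(v) at 2*cos(pi*beta/23) for some beta in 1..22.
The two central values (-1)^alpha I and (-1)^beta I must be the same matrix, so alpha and beta share a parity.
Counting: 4 odd alphas x 11 odd betas + 4 even alphas x 11 even betas = 44 + 44 = 88.
Total: 88 irreducible-character components + 1 reducible (abelian) component = 89.

89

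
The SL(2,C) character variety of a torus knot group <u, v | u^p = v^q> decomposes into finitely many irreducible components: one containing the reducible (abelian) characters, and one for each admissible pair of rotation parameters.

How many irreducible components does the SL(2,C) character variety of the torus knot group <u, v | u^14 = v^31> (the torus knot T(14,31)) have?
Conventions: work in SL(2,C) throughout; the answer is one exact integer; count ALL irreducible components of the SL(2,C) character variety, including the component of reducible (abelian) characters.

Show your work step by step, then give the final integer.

For T(14,31): irreducibility forces the central element u^14 = v^31 to one of +I, -I.
On an irreducible component, tr(u) is locked at 2*cos(pi*alpha/14) for some alpha in 1..13, and tr(v) at 2*cos(pi*beta/31) for some beta in 1..30.
u^14 = (-1)^alpha I and v^31 = (-1)^beta I must agree, so alpha and beta have equal parity.
Counting: 7 odd alphas x 15 odd betas + 6 even alphas x 15 even betas = 105 + 90 = 195.
Total: 195 irreducible-character components + 1 reducible (abelian) component = 196.

196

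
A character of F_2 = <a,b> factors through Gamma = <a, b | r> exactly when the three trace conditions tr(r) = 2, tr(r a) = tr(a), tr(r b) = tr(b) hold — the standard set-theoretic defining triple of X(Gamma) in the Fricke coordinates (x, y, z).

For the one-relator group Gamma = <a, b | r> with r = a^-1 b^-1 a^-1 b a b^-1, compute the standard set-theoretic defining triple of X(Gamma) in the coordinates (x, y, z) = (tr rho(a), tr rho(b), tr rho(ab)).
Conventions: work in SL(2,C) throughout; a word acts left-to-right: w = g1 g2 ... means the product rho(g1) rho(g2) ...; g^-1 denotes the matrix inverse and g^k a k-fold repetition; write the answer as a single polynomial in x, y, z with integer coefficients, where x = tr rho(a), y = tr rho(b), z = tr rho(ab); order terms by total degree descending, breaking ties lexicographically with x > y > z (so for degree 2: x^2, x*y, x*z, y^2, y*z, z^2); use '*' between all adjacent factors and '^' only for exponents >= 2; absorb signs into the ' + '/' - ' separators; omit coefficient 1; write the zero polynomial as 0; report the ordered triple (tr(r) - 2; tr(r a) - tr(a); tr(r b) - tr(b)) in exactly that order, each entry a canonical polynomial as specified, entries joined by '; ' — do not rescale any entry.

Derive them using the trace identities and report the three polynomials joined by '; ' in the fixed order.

-x*y*z^2 + x^2*z + y^2*z + z^3 - 3*z - 2; -x*y^2*z + x^2*y + y^3 + y*z^2 - x - 3*y; x - y

trace(a^-1) = trace(a) = x
trace(a b a) = trace(a)*trace(b a) - trace(b)   [square of a] = x*z - y
trace(b a b a) = trace(a b)*trace(a b) - trace(1)   [split at a repeated a] = z^2 - 2
trace(b a b) = trace(b)*trace(a b) - trace(a)   [square of b] = y*z - x
trace(a b a b a) = trace(a)*trace(b a b a) - trace(b a b)   [square of a] = x*z^2 - y*z - x
trace(a b a b a b) = trace(b a b a)*trace(b a) - trace(a b)   [split at a repeated b] = z^3 - 3*z
trace(b a b a b^-1 a) = trace(a b a b a)*trace(b) - trace(a b a b a b)   [inverse elimination on b] = x*y*z^2 - y^2*z - z^3 - x*y + 3*z
trace(b^-1 a^-1 b a b a) = trace(b a b a b^-1)*trace(a) - trace(b a b a b^-1 a)   [inverse elimination on a] = -x*y*z^2 + x^2*z + y^2*z + z^3 - 3*z
trace(a^-1 b^-1 a^-1 b a b) = trace(b^-1 a^-1 b a b)*trace(a) - trace(b^-1 a^-1 b a b a)   [inverse elimination on a] = x*y*z^2 - x^2*z - y^2*z - z^3 + x*y + 3*z
trace(a^-1 b^-1 a^-1 b a b^-1) = trace(a^-1 b^-1 a^-1 b a)*trace(b) - trace(a^-1 b^-1 a^-1 b a b)   [inverse elimination on b] = -x*y*z^2 + x^2*z + y^2*z + z^3 - 3*z
trace(b a b^-1 a) = trace(a b a)*trace(b) - trace(a b a b) = x*y*z - y^2 - z^2 + 2
trace(b^-1 a^-1 b a) = trace(b a b^-1)*trace(a) - trace(b a b^-1 a) = -x*y*z + x^2 + y^2 + z^2 - 2
trace(b^-1 a^-1 b a b^-1) = trace(b^-1 a^-1 b a)*trace(b) - trace(b^-1 a^-1 b a b) = -x*y^2*z + x^2*y + y^3 + y*z^2 - 3*y
assemble the triple (trace(r) - 2; trace(r a) - x; trace(r b) - y)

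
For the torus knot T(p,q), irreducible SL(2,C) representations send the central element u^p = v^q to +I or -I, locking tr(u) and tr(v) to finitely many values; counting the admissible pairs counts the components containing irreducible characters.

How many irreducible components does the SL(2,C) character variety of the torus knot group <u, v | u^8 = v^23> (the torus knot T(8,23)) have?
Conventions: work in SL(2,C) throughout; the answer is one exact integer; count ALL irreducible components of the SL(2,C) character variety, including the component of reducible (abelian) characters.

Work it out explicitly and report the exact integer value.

For T(8,23): irreducibility forces the central element u^8 = v^23 to one of +I, -I.
On an irreducible component, tr(u) is locked at 2*cos(pi*alpha/8) for some alpha in 1..7, and tr(v) at 2*cos(pi*beta/23) for some beta in 1..22.
Consistency of u^8 = (-1)^alpha I with v^23 = (-1)^beta I forces alpha = beta (mod 2).
count pairs: odd alpha (4 choices) x odd beta (11), plus even alpha (3) x even beta (11): 4*11 + 3*11 = 77.
Total: 77 irreducible-character components + 1 reducible (abelian) component = 78.

78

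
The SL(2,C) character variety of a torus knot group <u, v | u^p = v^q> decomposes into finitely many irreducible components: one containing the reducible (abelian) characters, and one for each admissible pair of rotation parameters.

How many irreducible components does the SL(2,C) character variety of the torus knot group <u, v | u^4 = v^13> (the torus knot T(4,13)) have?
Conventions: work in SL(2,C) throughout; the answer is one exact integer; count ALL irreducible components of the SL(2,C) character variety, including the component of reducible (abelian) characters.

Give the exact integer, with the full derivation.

Gamma = < u, v | u^4 = v^13 > (torus knot T(4,13)); the central element u^4 = v^13 acts as +I or -I in any irreducible SL(2,C) representation.
This locks tr(u) to 2*cos(pi*alpha/4), alpha in 1..3, and tr(v) to 2*cos(pi*beta/13), beta in 1..12, on each component of irreducible characters.
Consistency of u^4 = (-1)^alpha I with v^13 = (-1)^beta I forces alpha = beta (mod 2).
Enumerate parity-matched pairs: 2*6 odd-odd plus 1*6 even-even gives 18.
That is 18 components of irreducible characters, and with the reducible (abelian) component the total is 19.

19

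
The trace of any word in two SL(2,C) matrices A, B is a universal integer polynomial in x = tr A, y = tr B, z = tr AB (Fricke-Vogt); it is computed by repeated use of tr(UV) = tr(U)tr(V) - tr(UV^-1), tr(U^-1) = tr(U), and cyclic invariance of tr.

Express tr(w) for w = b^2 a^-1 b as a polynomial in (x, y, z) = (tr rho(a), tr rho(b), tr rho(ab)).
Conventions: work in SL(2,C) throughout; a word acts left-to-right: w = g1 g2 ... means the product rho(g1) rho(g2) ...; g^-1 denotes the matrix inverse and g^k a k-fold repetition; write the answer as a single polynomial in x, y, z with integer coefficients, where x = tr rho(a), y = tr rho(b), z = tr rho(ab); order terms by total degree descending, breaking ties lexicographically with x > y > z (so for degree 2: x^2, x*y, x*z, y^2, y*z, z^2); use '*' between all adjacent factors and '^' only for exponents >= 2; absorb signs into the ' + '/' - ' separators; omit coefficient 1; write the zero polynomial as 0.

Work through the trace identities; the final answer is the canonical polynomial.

x*y^3 - y^2*z - 2*x*y + z

use: tr(b^2) = tr(b)*tr(b) - tr(1)  (reduce the b square) = y^2 - 2
tr(b^3) = tr(b)*tr(b^2) - tr(b)  (reduce the b square) = y^3 - 3*y
tr(a b^2) = tr(b)*tr(a b) - tr(a)  (reduce the b square) = y*z - x
use: tr(b^3 a) = tr(b)*tr(a b^2) - tr(a b)  (reduce the b square) = y^2*z - x*y - z
use: tr(b^2 a^-1 b) = tr(b^3)*tr(a) - tr(b^3 a)  (eliminate a^-1) = x*y^3 - y^2*z - 2*x*y + z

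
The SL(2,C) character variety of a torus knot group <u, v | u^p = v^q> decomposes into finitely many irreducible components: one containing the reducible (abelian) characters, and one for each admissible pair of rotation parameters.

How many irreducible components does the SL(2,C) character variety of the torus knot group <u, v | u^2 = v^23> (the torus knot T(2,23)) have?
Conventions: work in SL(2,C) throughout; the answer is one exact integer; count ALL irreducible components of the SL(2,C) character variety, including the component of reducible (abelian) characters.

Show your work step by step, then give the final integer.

12

Gamma = < u, v | u^2 = v^23 > (torus knot T(2,23)); the central element u^2 = v^23 acts as +I or -I in any irreducible SL(2,C) representation.
This locks tr(u) to 2*cos(pi*alpha/2), alpha in 1..1, and tr(v) to 2*cos(pi*beta/23), beta in 1..22, on each component of irreducible characters.
u^2 = (-1)^alpha I and v^23 = (-1)^beta I must agree, so alpha and beta have equal parity.
Enumerate parity-matched pairs: 1*11 odd-odd plus 0*11 even-even gives 11.
components with irreducible characters: 11; plus the single component of reducible (abelian) characters: total 12.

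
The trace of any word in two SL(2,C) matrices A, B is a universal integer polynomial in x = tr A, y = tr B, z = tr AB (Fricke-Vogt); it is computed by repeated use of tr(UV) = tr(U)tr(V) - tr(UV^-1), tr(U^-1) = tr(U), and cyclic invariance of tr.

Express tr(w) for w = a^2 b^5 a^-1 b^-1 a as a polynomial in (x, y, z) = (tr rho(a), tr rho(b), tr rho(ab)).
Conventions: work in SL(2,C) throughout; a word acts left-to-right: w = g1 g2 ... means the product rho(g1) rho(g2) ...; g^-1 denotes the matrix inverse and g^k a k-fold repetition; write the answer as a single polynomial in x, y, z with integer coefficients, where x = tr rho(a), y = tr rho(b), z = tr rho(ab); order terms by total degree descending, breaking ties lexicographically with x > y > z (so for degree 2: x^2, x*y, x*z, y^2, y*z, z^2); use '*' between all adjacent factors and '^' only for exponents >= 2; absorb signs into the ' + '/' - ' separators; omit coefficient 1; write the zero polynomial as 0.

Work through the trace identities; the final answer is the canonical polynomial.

-x^3*y^5*z + x^4*y^4 + x^2*y^6 + x^2*y^4*z^2 + 3*x^3*y^3*z + x*y^5*z - 3*x^4*y^2 - 8*x^2*y^4 - 3*x^2*y^2*z^2 - y^6 - y^4*z^2 - x^3*y*z - 2*x*y^3*z + x^4 + 15*x^2*y^2 + x^2*z^2 + 6*y^4 + 3*y^2*z^2 - x*y*z - 4*x^2 - 9*y^2 - z^2 + 2

apply: tr(a^2 b) = tr(a) tr(b a) - tr(b)   [square of a] = x*z - y
tr(a^2) = tr(a) tr(a) - tr(1)   [square of a] = x^2 - 2
tr(b a^2 b) = tr(b) tr(a^2 b) - tr(a^2)   [square of b] = x*y*z - x^2 - y^2 + 2
tr(b^3 a^2) = tr(b) tr(b a^2 b) - tr(b a^2)   [square of b] = x*y^2*z - x^2*y - y^3 - x*z + 3*y
tr(a b^2) = tr(b) tr(a b) - tr(a)   [square of b] = y*z - x
tr(b^3 a) = tr(b) tr(a b^2) - tr(a b)   [square of b] = y^2*z - x*y - z
use: tr(b^2 a^3 b) = tr(a) tr(b^3 a^2) - tr(b^3 a)   [square of a] = x^2*y^2*z - x^3*y - x*y^3 - x^2*z - y^2*z + 4*x*y + z
tr(b^2 a^3) = tr(a) tr(a b^2 a) - tr(a b^2)   [square of a] = x^2*y*z - x^3 - x*y^2 - y*z + 3*x
tr(a^3 b^4) = tr(b) tr(b^2 a^3 b) - tr(b^2 a^3)   [square of b] = x^2*y^3*z - x^3*y^2 - x*y^4 - 2*x^2*y*z - y^3*z + x^3 + 5*x*y^2 + 2*y*z - 3*x
tr(a^4 b^3) = tr(a) tr(b^3 a^3) - tr(b^3 a^2)   [square of a] = x^3*y^2*z - x^4*y - x^2*y^3 - x^3*z - 2*x*y^2*z + 5*x^2*y + y^3 + 2*x*z - 3*y
use: tr(a^4 b^2) = tr(a) tr(a b^2 a^2) - tr(a b^2 a)   [square of a] = x^3*y*z - x^4 - x^2*y^2 - 2*x*y*z + 4*x^2 + y^2 - 2
apply: tr(a^4 b^4) = tr(b) tr(a^4 b^3) - tr(a^4 b^2)   [square of b] = x^3*y^3*z - x^4*y^2 - x^2*y^4 - 2*x^3*y*z - 2*x*y^3*z + x^4 + 6*x^2*y^2 + y^4 + 4*x*y*z - 4*x^2 - 4*y^2 + 2
apply: tr(a^3 b^5 a) = tr(b) tr(a^4 b^4) - tr(a^4 b^3)   [square of b] = x^3*y^4*z - x^4*y^3 - x^2*y^5 - 3*x^3*y^2*z - 2*x*y^4*z + 2*x^4*y + 7*x^2*y^3 + y^5 + x^3*z + 6*x*y^2*z - 9*x^2*y - 5*y^3 - 2*x*z + 5*y
tr(a b a b) = tr(a b) tr(a b) - tr(1)   [split at a repeated a] = z^2 - 2
use: tr(b^2 a b a) = tr(b) tr(a b a b) - tr(a b a)   [square of b] = y*z^2 - x*z - y
tr(a b a^2 b^2) = tr(a) tr(b^2 a b a) - tr(b^2 a b)   [square of a] = x*y*z^2 - x^2*z - y^2*z + z
tr(a b a^2 b) = tr(a) tr(b a b a) - tr(b a b)   [square of a] = x*z^2 - y*z - x
tr(b^2 a b a^2 b) = tr(b) tr(a b a^2 b^2) - tr(a b a^2 b)   [square of b] = x*y^2*z^2 - x^2*y*z - y^3*z - x*z^2 + 2*y*z + x
tr(b a b a^2 b^3) = tr(b) tr(b^2 a b a^2 b) - tr(b^2 a b a^2)   [square of b] = x*y^3*z^2 - x^2*y^2*z - y^4*z - 2*x*y*z^2 + x^2*z + 3*y^2*z + x*y - z
tr(b^5 a b a^2) = tr(b) tr(b a b a^2 b^3) - tr(b a b a^2 b^2)   [square of b] = x*y^4*z^2 - x^2*y^3*z - y^5*z - 3*x*y^2*z^2 + 2*x^2*y*z + 4*y^3*z + x*y^2 + x*z^2 - 3*y*z - x
apply: tr(b^2 a b a b) = tr(b) tr(a b a b^2) - tr(a b a b)   [square of b] = y^2*z^2 - x*y*z - y^2 - z^2 + 2
use: tr(b^2 a b a b^2) = tr(b) tr(b^2 a b a b) - tr(b^2 a b a)   [square of b] = y^3*z^2 - x*y^2*z - y^3 - 2*y*z^2 + x*z + 3*y
tr(b^5 a b a) = tr(b) tr(b^2 a b a b^2) - tr(b^2 a b a b)   [square of b] = y^4*z^2 - x*y^3*z - y^4 - 3*y^2*z^2 + 2*x*y*z + 4*y^2 + z^2 - 2
tr(a^3 b^5 a b) = tr(a) tr(b^5 a b a^2) - tr(b^5 a b a)   [square of a] = x^2*y^4*z^2 - x^3*y^3*z - x*y^5*z - 3*x^2*y^2*z^2 - y^4*z^2 + 2*x^3*y*z + 5*x*y^3*z + x^2*y^2 + x^2*z^2 + y^4 + 3*y^2*z^2 - 5*x*y*z - x^2 - 4*y^2 - z^2 + 2
use: tr(b^-1 a^3 b^5 a) = tr(a^3 b^5 a) tr(b) - tr(a^3 b^5 a b)   [inverse elimination on b] = x^3*y^5*z - x^4*y^4 - x^2*y^6 - x^2*y^4*z^2 - 2*x^3*y^3*z - x*y^5*z + 2*x^4*y^2 + 7*x^2*y^4 + 3*x^2*y^2*z^2 + y^6 + y^4*z^2 - x^3*y*z + x*y^3*z - 10*x^2*y^2 - x^2*z^2 - 6*y^4 - 3*y^2*z^2 + 3*x*y*z + x^2 + 9*y^2 + z^2 - 2
apply: tr(a^2 b^5 a^-1 b^-1 a) = tr(b^-1 a^3 b^5) tr(a) - tr(b^-1 a^3 b^5 a)   [inverse elimination on a] = -x^3*y^5*z + x^4*y^4 + x^2*y^6 + x^2*y^4*z^2 + 3*x^3*y^3*z + x*y^5*z - 3*x^4*y^2 - 8*x^2*y^4 - 3*x^2*y^2*z^2 - y^6 - y^4*z^2 - x^3*y*z - 2*x*y^3*z + x^4 + 15*x^2*y^2 + x^2*z^2 + 6*y^4 + 3*y^2*z^2 - x*y*z - 4*x^2 - 9*y^2 - z^2 + 2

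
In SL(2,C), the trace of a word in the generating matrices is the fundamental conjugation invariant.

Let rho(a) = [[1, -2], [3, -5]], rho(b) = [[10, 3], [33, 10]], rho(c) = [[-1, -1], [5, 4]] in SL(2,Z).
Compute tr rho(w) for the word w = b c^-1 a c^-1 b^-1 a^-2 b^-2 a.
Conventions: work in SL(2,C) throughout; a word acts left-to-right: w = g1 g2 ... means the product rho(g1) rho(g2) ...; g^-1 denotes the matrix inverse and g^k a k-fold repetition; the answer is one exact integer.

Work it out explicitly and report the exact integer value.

rho(b) = [[10, 3], [33, 10]]
... * rho(c^-1) = [[4, 1], [-5, -1]]  ->  [[25, 7], [82, 23]]
... * rho(a) = [[1, -2], [3, -5]]  ->  [[46, -85], [151, -279]]
... * rho(c^-1) = [[4, 1], [-5, -1]]  ->  [[609, 131], [1999, 430]]
... * rho(b^-1) = [[10, -3], [-33, 10]]  ->  [[1767, -517], [5800, -1697]]
... * rho(a^-1) = [[-5, 2], [-3, 1]]  ->  [[-7284, 3017], [-23909, 9903]]
... * rho(a^-1) = [[-5, 2], [-3, 1]]  ->  [[27369, -11551], [89836, -37915]]
... * rho(b^-1) = [[10, -3], [-33, 10]]  ->  [[654873, -197617], [2149555, -648658]]
... * rho(b^-1) = [[10, -3], [-33, 10]]  ->  [[13070091, -3940789], [42901264, -12935245]]
... * rho(a) = [[1, -2], [3, -5]]  ->  [[1247724, -6436237], [4095529, -21126303]]
tr = 1247724 + -21126303 = -19878579

-19878579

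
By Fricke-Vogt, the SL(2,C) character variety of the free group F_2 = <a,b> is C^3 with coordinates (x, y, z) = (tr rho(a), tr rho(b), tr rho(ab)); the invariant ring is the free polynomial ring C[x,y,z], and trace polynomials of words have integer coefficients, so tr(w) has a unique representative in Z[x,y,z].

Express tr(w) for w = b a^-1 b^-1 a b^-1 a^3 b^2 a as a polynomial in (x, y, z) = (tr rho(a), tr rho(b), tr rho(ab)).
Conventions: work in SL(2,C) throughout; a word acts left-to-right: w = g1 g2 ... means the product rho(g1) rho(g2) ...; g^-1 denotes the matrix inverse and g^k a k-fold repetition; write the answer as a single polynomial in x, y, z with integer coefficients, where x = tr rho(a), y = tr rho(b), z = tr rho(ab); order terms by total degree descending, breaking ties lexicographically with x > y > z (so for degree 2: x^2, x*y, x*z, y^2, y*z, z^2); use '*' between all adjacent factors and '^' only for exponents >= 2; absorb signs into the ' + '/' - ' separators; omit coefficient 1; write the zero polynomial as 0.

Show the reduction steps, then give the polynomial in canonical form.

-x^4*y^3*z^2 + 2*x^5*y^2*z + x^3*y^4*z + 2*x^3*y^2*z^3 - x^6*y - x^4*y^3 - 3*x^4*y*z^2 - x^2*y*z^4 + x^5*z - 5*x^3*y^2*z + x^3*z^3 - x*y^4*z - 2*x*y^2*z^3 + 5*x^4*y + x^2*y^3 + 8*x^2*y*z^2 + y^3*z^2 + y*z^4 - 5*x^3*z + 2*x*y^2*z - 2*x*z^3 - 5*x^2*y - 4*y*z^2 + 6*x*z + y

trace(a^2 b) = trace(a) trace(b a) - trace(b)  (reduce the a square) = x*z - y
trace(a^2) = trace(a) trace(a) - trace(1)  (reduce the a square) = x^2 - 2
trace(a b^2 a) = trace(b) trace(a^2 b) - trace(a^2)  (reduce the b square) = x*y*z - x^2 - y^2 + 2
apply: trace(a b^2) = trace(b) trace(a b) - trace(a)  (reduce the b square) = y*z - x
apply: trace(b^2 a^3) = trace(a) trace(a b^2 a) - trace(a b^2)  (reduce the a square) = x^2*y*z - x^3 - x*y^2 - y*z + 3*x
trace(a^3 b^2 a) = trace(a) trace(b^2 a^3) - trace(b^2 a^2)  (reduce the a square) = x^3*y*z - x^4 - x^2*y^2 - 2*x*y*z + 4*x^2 + y^2 - 2
trace(a b a b) = trace(b a) trace(b a) - trace(1)  (split on b) = z^2 - 2
trace(b^2 a b a) = trace(b) trace(a b a b) - trace(a b a)  (reduce the b square) = y*z^2 - x*z - y
trace(b^2 a b) = trace(b) trace(b a b) - trace(b a)  (reduce the b square) = y^2*z - x*y - z
trace(b^2 a b a^2) = trace(a) trace(b^2 a b a) - trace(b^2 a b)  (reduce the a square) = x*y*z^2 - x^2*z - y^2*z + z
use: trace(a b^2 a b a^2) = trace(a) trace(b^2 a b a^2) - trace(b^2 a b a)  (reduce the a square) = x^2*y*z^2 - x^3*z - x*y^2*z - y*z^2 + 2*x*z + y
use: trace(a^4 b^2 a b) = trace(a) trace(a b^2 a b a^2) - trace(a b^2 a b a)  (reduce the a square) = x^3*y*z^2 - x^4*z - x^2*y^2*z - 2*x*y*z^2 + 3*x^2*z + y^2*z + x*y - z
trace(a^4 b^2 a) = trace(a) trace(a^2 b^2 a^2) - trace(a^2 b^2 a)  (reduce the a square) = x^4*y*z - x^5 - x^3*y^2 - 3*x^2*y*z + 5*x^3 + 2*x*y^2 + y*z - 5*x
use: trace(a^3 b^2 a b^2 a) = trace(b) trace(a^4 b^2 a b) - trace(a^4 b^2 a)  (reduce the b square) = x^3*y^2*z^2 - 2*x^4*y*z - x^2*y^3*z + x^5 + x^3*y^2 - 2*x*y^2*z^2 + 6*x^2*y*z + y^3*z - 5*x^3 - x*y^2 - 2*y*z + 5*x
apply: trace(a b a b a b) = trace(b a) trace(b a b a) - trace(b^-1 a^-1)  (split on b) = z^3 - 3*z
trace(a b a b a) = trace(a) trace(b a b a) - trace(b a b)  (reduce the a square) = x*z^2 - y*z - x
trace(b a b^2 a b a) = trace(b) trace(a b a b a b) - trace(a b a b a)  (reduce the b square) = y*z^3 - x*z^2 - 2*y*z + x
use: trace(b a b^2 a b) = trace(b) trace(a b^2 a b) - trace(a b^2 a)  (reduce the b square) = y^2*z^2 - 2*x*y*z + x^2 - 2
use: trace(a b^2 a b a^2 b) = trace(a) trace(b a b^2 a b a) - trace(b a b^2 a b)  (reduce the a square) = x*y*z^3 - x^2*z^2 - y^2*z^2 + 2
trace(b^2 a b^2 a b a^2) = trace(b) trace(a b^2 a b a^2 b) - trace(a b^2 a b a^2)  (reduce the b square) = x*y^2*z^3 - 2*x^2*y*z^2 - y^3*z^2 + x^3*z + x*y^2*z + y*z^2 - 2*x*z + y
use: trace(b^2 a b^2 a b a) = trace(b) trace(a b^2 a b a b) - trace(a b^2 a b a)  (reduce the b square) = y^2*z^3 - 2*x*y*z^2 + x^2*z - y^2*z + x*y - z
apply: trace(a^3 b^2 a b^2 a b) = trace(a) trace(b^2 a b^2 a b a^2) - trace(b^2 a b^2 a b a)  (reduce the a square) = x^2*y^2*z^3 - 2*x^3*y*z^2 - x*y^3*z^2 + x^4*z + x^2*y^2*z - y^2*z^3 + 3*x*y*z^2 - 3*x^2*z + y^2*z + z
apply: trace(b a b^-1 a^3 b^2 a b) = trace(a^3 b^2 a b^2 a) trace(b) - trace(a^3 b^2 a b^2 a b)  (eliminate b^-1) = x^3*y^3*z^2 - 2*x^4*y^2*z - x^2*y^4*z - x^2*y^2*z^3 + x^5*y + x^3*y^3 + 2*x^3*y*z^2 - x*y^3*z^2 - x^4*z + 5*x^2*y^2*z + y^4*z + y^2*z^3 - 5*x^3*y - x*y^3 - 3*x*y*z^2 + 3*x^2*z - 3*y^2*z + 5*x*y - z
apply: trace(b a b a b a^2) = trace(a) trace(b a b a b a) - trace(b a b a b)  (reduce the a square) = x*z^3 - y*z^2 - 2*x*z + y
use: trace(b a b a b a^3) = trace(a) trace(b a b a b a^2) - trace(b a b a b a)  (reduce the a square) = x^2*z^3 - x*y*z^2 - 2*x^2*z - z^3 + x*y + 3*z
trace(a b a b a^4 b) = trace(a) trace(b a b a b a^3) - trace(b a b a b a^2)  (reduce the a square) = x^3*z^3 - x^2*y*z^2 - 2*x^3*z - 2*x*z^3 + x^2*y + y*z^2 + 5*x*z - y
trace(a^2 b a b a) = trace(a) trace(a b a b a) - trace(a b a b)  (reduce the a square) = x^2*z^2 - x*y*z - x^2 - z^2 + 2
apply: trace(a^2 b a b a^2) = trace(a) trace(a^2 b a b a) - trace(a^2 b a b)  (reduce the a square) = x^3*z^2 - x^2*y*z - x^3 - 2*x*z^2 + y*z + 3*x
apply: trace(a b a b a^4) = trace(a) trace(a^2 b a b a^2) - trace(a^2 b a b a)  (reduce the a square) = x^4*z^2 - x^3*y*z - x^4 - 3*x^2*z^2 + 2*x*y*z + 4*x^2 + z^2 - 2
trace(a^3 b^2 a b a b a) = trace(b) trace(a b a b a^4 b) - trace(a b a b a^4)  (reduce the b square) = x^3*y*z^3 - x^4*z^2 - x^2*y^2*z^2 - x^3*y*z - 2*x*y*z^3 + x^4 + x^2*y^2 + 3*x^2*z^2 + y^2*z^2 + 3*x*y*z - 4*x^2 - y^2 - z^2 + 2
use: trace(b a b a b a b a) = trace(b a b a b a) trace(b a) - trace(a b a b)  (split on b) = z^4 - 4*z^2 + 2
use: trace(a b a b a b a^2 b) = trace(a) trace(b a b a b a b a) - trace(b a b a b a b)  (reduce the a square) = x*z^4 - y*z^3 - 3*x*z^2 + 2*y*z + x
trace(a b^2 a b a b a b a) = trace(b) trace(a b a b a b a^2 b) - trace(a b a b a b a^2)  (reduce the b square) = x*y*z^4 - x^2*z^3 - y^2*z^3 - 2*x*y*z^2 + 2*x^2*z + 2*y^2*z + z^3 - 3*z
trace(a b^2 a b a b a b) = trace(b) trace(a b a b a b a b) - trace(a b a b a b a)  (reduce the b square) = y*z^4 - x*z^3 - 3*y*z^2 + 2*x*z + y
apply: trace(a^3 b^2 a b a b a b) = trace(a) trace(a b^2 a b a b a b a) - trace(a b^2 a b a b a b)  (reduce the a square) = x^2*y*z^4 - x^3*z^3 - x*y^2*z^3 - 2*x^2*y*z^2 - y*z^4 + 2*x^3*z + 2*x*y^2*z + 2*x*z^3 + 3*y*z^2 - 5*x*z - y
trace(b a b^-1 a^3 b^2 a b a) = trace(a^3 b^2 a b a b a) trace(b) - trace(a^3 b^2 a b a b a b)  (eliminate b^-1) = x^3*y^2*z^3 - x^4*y*z^2 - x^2*y^3*z^2 - x^2*y*z^4 - x^3*y^2*z + x^3*z^3 - x*y^2*z^3 + x^4*y + x^2*y^3 + 5*x^2*y*z^2 + y^3*z^2 + y*z^4 - 2*x^3*z + x*y^2*z - 2*x*z^3 - 4*x^2*y - y^3 - 4*y*z^2 + 5*x*z + 3*y
trace(a b^-1 a^3 b^2 a b a^-1 b) = trace(b a b^-1 a^3 b^2 a b) trace(a) - trace(b a b^-1 a^3 b^2 a b a)  (eliminate a^-1) = x^4*y^3*z^2 - 2*x^5*y^2*z - x^3*y^4*z - 2*x^3*y^2*z^3 + x^6*y + x^4*y^3 + 3*x^4*y*z^2 + x^2*y*z^4 - x^5*z + 6*x^3*y^2*z - x^3*z^3 + x*y^4*z + 2*x*y^2*z^3 - 6*x^4*y - 2*x^2*y^3 - 8*x^2*y*z^2 - y^3*z^2 - y*z^4 + 5*x^3*z - 4*x*y^2*z + 2*x*z^3 + 9*x^2*y + y^3 + 4*y*z^2 - 6*x*z - 3*y
trace(b a^-1 b^-1 a b^-1 a^3 b^2 a) = trace(a b^-1 a^3 b^2 a b a^-1) trace(b) - trace(a b^-1 a^3 b^2 a b a^-1 b)  (eliminate b^-1) = -x^4*y^3*z^2 + 2*x^5*y^2*z + x^3*y^4*z + 2*x^3*y^2*z^3 - x^6*y - x^4*y^3 - 3*x^4*y*z^2 - x^2*y*z^4 + x^5*z - 5*x^3*y^2*z + x^3*z^3 - x*y^4*z - 2*x*y^2*z^3 + 5*x^4*y + x^2*y^3 + 8*x^2*y*z^2 + y^3*z^2 + y*z^4 - 5*x^3*z + 2*x*y^2*z - 2*x*z^3 - 5*x^2*y - 4*y*z^2 + 6*x*z + y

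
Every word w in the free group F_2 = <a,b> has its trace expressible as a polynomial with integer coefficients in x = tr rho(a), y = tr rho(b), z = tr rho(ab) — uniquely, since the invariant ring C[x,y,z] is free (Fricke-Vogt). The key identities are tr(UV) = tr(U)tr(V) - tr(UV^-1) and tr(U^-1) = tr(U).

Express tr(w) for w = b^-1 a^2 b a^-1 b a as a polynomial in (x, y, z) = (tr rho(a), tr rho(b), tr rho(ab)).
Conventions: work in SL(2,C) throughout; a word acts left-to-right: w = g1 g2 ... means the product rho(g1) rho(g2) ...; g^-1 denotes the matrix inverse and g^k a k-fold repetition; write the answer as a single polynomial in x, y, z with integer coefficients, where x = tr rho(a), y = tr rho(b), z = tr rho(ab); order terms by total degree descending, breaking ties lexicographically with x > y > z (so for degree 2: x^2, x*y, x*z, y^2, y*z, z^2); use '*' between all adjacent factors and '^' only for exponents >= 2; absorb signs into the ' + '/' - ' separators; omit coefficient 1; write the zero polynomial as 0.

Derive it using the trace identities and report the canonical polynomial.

trace(a^2 b) = trace(a) trace(b a) - trace(b) = x*z - y
trace(a^2) = trace(a) trace(a) - trace(1) = x^2 - 2
trace(b^2 a^2) = trace(b) trace(a^2 b) - trace(a^2) = x*y*z - x^2 - y^2 + 2
trace(b^2 a) = trace(b) trace(a b) - trace(a) = y*z - x
trace(b a^3 b) = trace(a) trace(b^2 a^2) - trace(b^2 a) = x^2*y*z - x^3 - x*y^2 - y*z + 3*x
trace(b a b a) = trace(b a) trace(b a) - trace(1) = z^2 - 2
trace(a b a b a) = trace(a) trace(b a b a) - trace(b a b) = x*z^2 - y*z - x
trace(b a^3 b a) = trace(a) trace(a b a b a) - trace(a b a b) = x^2*z^2 - x*y*z - x^2 - z^2 + 2
trace(a^2 b a^-1 b a) = trace(b a^3 b) trace(a) - trace(b a^3 b a) = x^3*y*z - x^4 - x^2*y^2 - x^2*z^2 + 4*x^2 + z^2 - 2
trace(b^2 a b a) = trace(b) trace(a b a b) - trace(a b a) = y*z^2 - x*z - y
trace(b^2 a b) = trace(b) trace(b a b) - trace(b a) = y^2*z - x*y - z
trace(b a b a^2 b) = trace(a) trace(b^2 a b a) - trace(b^2 a b) = x*y*z^2 - x^2*z - y^2*z + z
trace(b a b a b a) = trace(a b) trace(a b a b) - trace(a^-1 b^-1) = z^3 - 3*z
trace(b a b a^2 b a) = trace(a) trace(b a b a b a) - trace(b a b a b) = x*z^3 - y*z^2 - 2*x*z + y
trace(a^2 b a^-1 b a b) = trace(b a b a^2 b) trace(a) - trace(b a b a^2 b a) = x^2*y*z^2 - x^3*z - x*y^2*z - x*z^3 + y*z^2 + 3*x*z - y
trace(b^-1 a^2 b a^-1 b a) = trace(a^2 b a^-1 b a) trace(b) - trace(a^2 b a^-1 b a b) = x^3*y^2*z - x^4*y - x^2*y^3 - 2*x^2*y*z^2 + x^3*z + x*y^2*z + x*z^3 + 4*x^2*y - 3*x*z - y

x^3*y^2*z - x^4*y - x^2*y^3 - 2*x^2*y*z^2 + x^3*z + x*y^2*z + x*z^3 + 4*x^2*y - 3*x*z - y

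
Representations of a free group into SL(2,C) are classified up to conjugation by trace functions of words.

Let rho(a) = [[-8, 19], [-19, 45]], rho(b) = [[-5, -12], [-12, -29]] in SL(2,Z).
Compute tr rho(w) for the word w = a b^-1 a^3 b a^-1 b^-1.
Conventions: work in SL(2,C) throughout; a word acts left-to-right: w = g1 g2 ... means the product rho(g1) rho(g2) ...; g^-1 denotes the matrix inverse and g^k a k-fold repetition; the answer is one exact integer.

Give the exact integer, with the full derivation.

108947410

rho(a) = [[-8, 19], [-19, 45]]
... * rho(b^-1) = [[-29, 12], [12, -5]]  ->  [[460, -191], [1091, -453]]
... * rho(a) = [[-8, 19], [-19, 45]]  ->  [[-51, 145], [-121, 344]]
... * rho(a) = [[-8, 19], [-19, 45]]  ->  [[-2347, 5556], [-5568, 13181]]
... * rho(a) = [[-8, 19], [-19, 45]]  ->  [[-86788, 205427], [-205895, 487353]]
... * rho(b) = [[-5, -12], [-12, -29]]  ->  [[-2031184, -4915927], [-4818761, -11662497]]
... * rho(a^-1) = [[45, -19], [19, -8]]  ->  [[-184805893, 77919912], [-438431688, 184856435]]
... * rho(b^-1) = [[-29, 12], [12, -5]]  ->  [[6294409841, -2607270276], [14932796172, -6185462431]]
tr = 6294409841 + -6185462431 = 108947410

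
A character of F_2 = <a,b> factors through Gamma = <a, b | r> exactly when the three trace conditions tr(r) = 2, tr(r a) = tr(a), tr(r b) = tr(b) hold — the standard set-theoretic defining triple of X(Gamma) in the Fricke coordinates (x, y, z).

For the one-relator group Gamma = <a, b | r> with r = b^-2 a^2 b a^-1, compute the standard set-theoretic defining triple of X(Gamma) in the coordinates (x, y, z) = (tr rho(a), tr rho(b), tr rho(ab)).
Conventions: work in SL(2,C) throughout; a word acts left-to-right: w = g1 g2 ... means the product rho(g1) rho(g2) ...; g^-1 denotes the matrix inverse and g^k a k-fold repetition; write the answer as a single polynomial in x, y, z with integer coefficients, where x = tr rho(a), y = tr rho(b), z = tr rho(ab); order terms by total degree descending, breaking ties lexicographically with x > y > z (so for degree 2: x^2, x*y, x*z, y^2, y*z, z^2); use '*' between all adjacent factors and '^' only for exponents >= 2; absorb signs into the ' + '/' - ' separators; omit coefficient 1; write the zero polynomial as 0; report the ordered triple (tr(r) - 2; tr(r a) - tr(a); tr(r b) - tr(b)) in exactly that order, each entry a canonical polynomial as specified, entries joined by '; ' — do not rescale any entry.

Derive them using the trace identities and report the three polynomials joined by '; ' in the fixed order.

tr(a^2 b) = tr(a) * tr(b a) - tr(b)   [square of a] = x*z - y
use: tr(a^2) = tr(a) * tr(a) - tr(1)   [square of a] = x^2 - 2
apply: tr(b a^2 b) = tr(b) * tr(a^2 b) - tr(a^2)   [square of b] = x*y*z - x^2 - y^2 + 2
tr(b a b a) = tr(a b) * tr(a b) - tr(1)   [split at a repeated a] = z^2 - 2
tr(b a b) = tr(b) * tr(a b) - tr(a)   [square of b] = y*z - x
apply: tr(b a^2 b a) = tr(a) * tr(b a b a) - tr(b a b)   [square of a] = x*z^2 - y*z - x
use: tr(a^2 b a^-1 b) = tr(b a^2 b) * tr(a) - tr(b a^2 b a)   [inverse elimination on a] = x^2*y*z - x^3 - x*y^2 - x*z^2 + y*z + 3*x
tr(b^-1 a^2 b a^-1) = tr(a^2 b a^-1) * tr(b) - tr(a^2 b a^-1 b)   [inverse elimination on b] = -x^2*y*z + x^3 + x*y^2 + x*z^2 - 3*x
apply: tr(b^-2 a^2 b a^-1) = tr(b^-1 a^2 b a^-1) * tr(b) - tr(b^-1 a^2 b a^-1 b)   [inverse elimination on b] = -x^2*y^2*z + x^3*y + x*y^3 + x*y*z^2 - 3*x*y - z
tr(b^-1 a^2) = tr(a^2) * tr(b) - tr(a^2 b) = x^2*y - x*z - y
assemble the triple (tr(r) - 2; tr(r a) - x; tr(r b) - y)

-x^2*y^2*z + x^3*y + x*y^3 + x*y*z^2 - 3*x*y - z - 2; x^2*y - x*z - x - y; -x^2*y*z + x^3 + x*y^2 + x*z^2 - 3*x - y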